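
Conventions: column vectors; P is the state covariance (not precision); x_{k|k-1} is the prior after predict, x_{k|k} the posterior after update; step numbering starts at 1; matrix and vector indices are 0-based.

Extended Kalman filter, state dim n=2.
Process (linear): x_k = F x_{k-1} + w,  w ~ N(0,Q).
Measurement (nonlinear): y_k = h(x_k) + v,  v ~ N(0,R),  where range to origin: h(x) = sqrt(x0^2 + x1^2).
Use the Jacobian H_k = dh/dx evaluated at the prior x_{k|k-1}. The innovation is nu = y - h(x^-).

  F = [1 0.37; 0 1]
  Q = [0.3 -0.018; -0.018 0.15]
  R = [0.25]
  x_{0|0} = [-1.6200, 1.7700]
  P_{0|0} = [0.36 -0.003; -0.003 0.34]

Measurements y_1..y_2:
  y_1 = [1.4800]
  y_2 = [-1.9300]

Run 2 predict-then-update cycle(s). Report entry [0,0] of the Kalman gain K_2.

step 1: x^-=[-0.9651, 1.7700]  P^-=[0.7043 0.1048; 0.1048 0.4900]  H_jac=[-0.4787 0.8780]  S=[0.7010]  K=[-0.3497; 0.5421]  nu=[-0.5360]  x^+=[-0.7776, 1.4794]  P^+=[0.6186 0.2377; 0.2377 0.2840]
step 2: x^-=[-0.2303, 1.4794]  P^-=[1.1334 0.3248; 0.3248 0.4340]  H_jac=[-0.1538 0.9881]  S=[0.6018]  K=[0.2436; 0.6295]  nu=[-3.4272]  x^+=[-1.0652, -0.6782]  P^+=[1.0976 0.2325; 0.2325 0.1955]

K[0,0] = 0.2436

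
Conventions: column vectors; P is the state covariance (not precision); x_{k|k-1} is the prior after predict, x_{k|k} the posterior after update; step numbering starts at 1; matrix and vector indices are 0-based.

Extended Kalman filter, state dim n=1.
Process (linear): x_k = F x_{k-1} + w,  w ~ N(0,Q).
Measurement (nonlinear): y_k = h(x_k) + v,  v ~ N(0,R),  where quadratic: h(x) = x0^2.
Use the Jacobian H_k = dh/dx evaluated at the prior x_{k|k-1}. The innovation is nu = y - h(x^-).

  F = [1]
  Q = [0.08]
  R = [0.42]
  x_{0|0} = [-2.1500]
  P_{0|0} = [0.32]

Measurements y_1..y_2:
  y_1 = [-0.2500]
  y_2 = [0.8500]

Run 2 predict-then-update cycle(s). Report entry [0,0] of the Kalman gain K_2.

K[0,0] = -0.2454

step 1: x^-=[-2.1500]  P^-=[0.4000]  H_jac=[-4.3000]  S=[7.8160]  K=[-0.2201]  nu=[-4.8725]  x^+=[-1.0778]  P^+=[0.0215]
step 2: x^-=[-1.0778]  P^-=[0.1015]  H_jac=[-2.1555]  S=[0.8916]  K=[-0.2454]  nu=[-0.3115]  x^+=[-1.0013]  P^+=[0.0478]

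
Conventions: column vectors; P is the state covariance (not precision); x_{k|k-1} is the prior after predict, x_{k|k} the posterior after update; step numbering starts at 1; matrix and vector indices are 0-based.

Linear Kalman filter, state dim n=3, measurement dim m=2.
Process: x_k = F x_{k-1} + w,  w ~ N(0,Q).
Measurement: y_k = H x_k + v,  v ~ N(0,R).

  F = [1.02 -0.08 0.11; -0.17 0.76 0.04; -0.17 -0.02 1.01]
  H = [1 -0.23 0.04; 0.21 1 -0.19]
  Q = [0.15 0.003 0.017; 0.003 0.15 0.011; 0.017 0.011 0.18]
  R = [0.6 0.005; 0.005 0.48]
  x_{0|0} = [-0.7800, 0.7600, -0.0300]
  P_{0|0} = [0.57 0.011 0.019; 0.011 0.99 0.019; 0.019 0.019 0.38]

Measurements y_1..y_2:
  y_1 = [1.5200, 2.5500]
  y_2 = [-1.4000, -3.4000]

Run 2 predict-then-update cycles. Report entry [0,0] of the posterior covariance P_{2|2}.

P_post[0,0] = 0.2631

step 1: x^-=[-0.8597, 0.7090, 0.0871]  P^-=[0.7561 -0.1437 -0.0205; -0.1437 0.7370 0.0376; -0.0205 0.0376 0.5773]  S=[1.4598 -0.1400; -0.1400 1.1981]  K=[0.5477 0.0798; -0.1593 0.5653; -0.0104 -0.0650]  nu=[2.5393, 2.0381]  x^+=[0.6937, 1.4566, -0.0716]  P^+=[0.3228 -0.0288 -0.0111; -0.0288 0.2918 0.0798; -0.0111 0.0798 0.5723]
step 2: x^-=[0.5832, 0.9862, -0.2194]  P^-=[0.4955 -0.0848 0.0074; -0.0848 0.3412 0.1058; 0.0074 0.1058 0.7736]  S=[1.1524 -0.0485; -0.0485 0.7946]  K=[0.4492 0.0499; -0.1222 0.3743; 0.0101 -0.0492]  nu=[-1.7476, -4.5504]  x^+=[-0.4289, -0.5032, -0.0131]  P^+=[0.2631 -0.0285 0.0031; -0.0285 0.2083 0.1224; 0.0031 0.1224 0.7715]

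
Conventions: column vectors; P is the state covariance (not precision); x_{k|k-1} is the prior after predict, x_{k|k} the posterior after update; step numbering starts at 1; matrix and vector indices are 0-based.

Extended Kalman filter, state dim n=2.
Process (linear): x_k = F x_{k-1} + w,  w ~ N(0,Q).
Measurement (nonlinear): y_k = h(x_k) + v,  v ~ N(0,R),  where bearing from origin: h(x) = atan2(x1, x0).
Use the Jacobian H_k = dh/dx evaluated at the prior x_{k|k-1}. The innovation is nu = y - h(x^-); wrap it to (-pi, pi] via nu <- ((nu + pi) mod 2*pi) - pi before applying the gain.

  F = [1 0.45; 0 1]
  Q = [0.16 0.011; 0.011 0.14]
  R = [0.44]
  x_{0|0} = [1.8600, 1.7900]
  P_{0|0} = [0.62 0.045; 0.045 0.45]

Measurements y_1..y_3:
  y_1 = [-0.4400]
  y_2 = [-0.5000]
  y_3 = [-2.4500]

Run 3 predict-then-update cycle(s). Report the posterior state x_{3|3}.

step 1: x^-=[2.6655, 1.7900]  P^-=[0.9116 0.2585; 0.2585 0.5900]  H_jac=[-0.1736 0.2586]  S=[0.4837]  K=[-0.1891; 0.2226]  nu=[-1.0314]  x^+=[2.8605, 1.5604]  P^+=[0.8943 0.2789; 0.2789 0.5660]
step 2: x^-=[3.5627, 1.5604]  P^-=[1.4199 0.5446; 0.5446 0.7060]  H_jac=[-0.1032 0.2355]  S=[0.4678]  K=[-0.0389; 0.2354]  nu=[-0.9128]  x^+=[3.5982, 1.3456]  P^+=[1.4192 0.5489; 0.5489 0.6801]
step 3: x^-=[4.2038, 1.3456]  P^-=[2.2109 0.8659; 0.8659 0.8201]  H_jac=[-0.0691 0.2158]  S=[0.4629]  K=[0.0737; 0.2531]  nu=[-2.7598]  x^+=[4.0002, 0.6472]  P^+=[2.2084 0.8573; 0.8573 0.7905]

x_post = [4.0002, 0.6472]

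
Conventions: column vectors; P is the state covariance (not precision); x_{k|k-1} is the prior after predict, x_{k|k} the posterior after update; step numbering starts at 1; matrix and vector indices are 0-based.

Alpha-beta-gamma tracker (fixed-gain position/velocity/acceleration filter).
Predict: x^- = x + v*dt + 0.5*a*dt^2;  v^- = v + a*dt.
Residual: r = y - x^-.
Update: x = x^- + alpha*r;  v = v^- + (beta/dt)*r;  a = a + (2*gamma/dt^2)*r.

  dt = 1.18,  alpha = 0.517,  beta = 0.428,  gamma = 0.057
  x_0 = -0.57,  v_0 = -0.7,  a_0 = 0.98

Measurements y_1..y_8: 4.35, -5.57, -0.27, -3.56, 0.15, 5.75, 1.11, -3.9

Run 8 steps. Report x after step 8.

step 1: x_pred=-0.7137  r=5.0637  x^+=1.9042  v^+=2.2931  a^+=1.3946
step 2: x_pred=5.5810  r=-11.1510  x^+=-0.1841  v^+=-0.1059  a^+=0.4816
step 3: x_pred=0.0262  r=-0.2962  x^+=-0.1269  v^+=0.3550  a^+=0.4574
step 4: x_pred=0.6104  r=-4.1704  x^+=-1.5457  v^+=-0.6180  a^+=0.1159
step 5: x_pred=-2.1942  r=2.3442  x^+=-0.9823  v^+=0.3691  a^+=0.3079
step 6: x_pred=-0.3324  r=6.0824  x^+=2.8122  v^+=2.9385  a^+=0.8058
step 7: x_pred=6.8407  r=-5.7307  x^+=3.8779  v^+=1.8108  a^+=0.3367
step 8: x_pred=6.2491  r=-10.1491  x^+=1.0020  v^+=-1.4731  a^+=-0.4943

x_post = 1.0020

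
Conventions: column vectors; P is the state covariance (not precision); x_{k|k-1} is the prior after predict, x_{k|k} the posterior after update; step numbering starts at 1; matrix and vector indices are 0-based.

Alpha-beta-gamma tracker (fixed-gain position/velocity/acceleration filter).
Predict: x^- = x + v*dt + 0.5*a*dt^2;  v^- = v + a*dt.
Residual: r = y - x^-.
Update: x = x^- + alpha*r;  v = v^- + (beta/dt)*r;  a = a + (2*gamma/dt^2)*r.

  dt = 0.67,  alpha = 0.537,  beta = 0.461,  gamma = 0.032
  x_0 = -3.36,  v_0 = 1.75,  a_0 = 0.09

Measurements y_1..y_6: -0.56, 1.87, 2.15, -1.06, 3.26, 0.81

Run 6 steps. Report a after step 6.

a_post = -0.5058

step 1: x_pred=-2.1673  r=1.6073  x^+=-1.3042  v^+=2.9162  a^+=0.3192
step 2: x_pred=0.7213  r=1.1487  x^+=1.3382  v^+=3.9204  a^+=0.4829
step 3: x_pred=4.0732  r=-1.9232  x^+=3.0405  v^+=2.9207  a^+=0.2087
step 4: x_pred=5.0442  r=-6.1042  x^+=1.7662  v^+=-1.1395  a^+=-0.6615
step 5: x_pred=0.8543  r=2.4057  x^+=2.1461  v^+=0.0725  a^+=-0.3186
step 6: x_pred=2.1233  r=-1.3133  x^+=1.4180  v^+=-1.0445  a^+=-0.5058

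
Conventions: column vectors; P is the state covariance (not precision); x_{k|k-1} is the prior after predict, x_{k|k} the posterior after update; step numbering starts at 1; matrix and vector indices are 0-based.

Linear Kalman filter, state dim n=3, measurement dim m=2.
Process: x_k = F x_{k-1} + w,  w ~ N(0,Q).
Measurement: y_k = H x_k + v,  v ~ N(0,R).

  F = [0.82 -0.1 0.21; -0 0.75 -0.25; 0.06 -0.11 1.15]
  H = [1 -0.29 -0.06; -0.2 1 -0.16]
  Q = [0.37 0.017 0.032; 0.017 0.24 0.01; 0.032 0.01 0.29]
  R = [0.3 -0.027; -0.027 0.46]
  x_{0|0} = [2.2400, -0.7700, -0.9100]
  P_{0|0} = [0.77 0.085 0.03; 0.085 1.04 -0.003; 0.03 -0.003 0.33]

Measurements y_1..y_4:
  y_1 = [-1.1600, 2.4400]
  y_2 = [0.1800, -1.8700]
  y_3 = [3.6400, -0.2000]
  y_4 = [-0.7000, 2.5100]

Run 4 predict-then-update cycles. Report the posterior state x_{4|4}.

step 1: x^-=[1.7227, -0.3500, -0.8274]  P^-=[0.9092 -0.0327 0.1819; -0.0327 0.8468 -0.1700; 0.1819 -0.1700 0.7456]  S=[1.2744 -0.5065; -0.5065 1.4413]  K=[0.7499 0.0944; 0.0377 0.6241; 0.0657 -0.2028]  nu=[-3.0338, 3.0022]  x^+=[-0.2688, 1.4094, -1.6357]  P^+=[0.2515 0.0851 0.0728; 0.0851 0.3073 0.0262; 0.0728 0.0262 0.6673]
step 2: x^-=[-0.7049, 1.4660, -2.0522]  P^-=[0.5816 0.0011 0.2667; 0.0011 0.4447 -0.1811; 0.2667 -0.1811 1.1793]  S=[0.8843 -0.2968; -0.2968 1.0327]  K=[0.6507 0.0341; 0.0239 0.4653; 0.1588 -0.3641]  nu=[1.1869, -3.8053]  x^+=[-0.0625, -0.2764, -0.4783]  P^+=[0.2192 0.0611 0.1195; 0.0611 0.2272 0.0099; 0.1195 0.0099 0.9859]
step 3: x^-=[-0.1241, -0.0877, -0.5234]  P^-=[0.5938 -0.0369 0.3903; -0.0369 0.4257 -0.2824; 0.3903 -0.2824 1.6105]  S=[0.9002 -0.3467; -0.3467 1.0808]  K=[0.6479 0.0060; 0.0127 0.4466; 0.2247 -0.4999]  nu=[3.7072, -0.2209]  x^+=[2.2765, -0.1393, 0.4198]  P^+=[0.2186 0.0531 0.1507; 0.0531 0.2139 -0.0111; 0.1507 -0.0111 1.2171]
step 4: x^-=[1.9688, -0.2094, 0.6347]  P^-=[0.6165 -0.0632 0.4795; -0.0632 0.4406 -0.3673; 0.4795 -0.3673 1.9259]  S=[0.9268 -0.3924; -0.3924 1.1481]  K=[0.6511 -0.0067; 0.0077 0.4486; 0.2609 -0.5827]  nu=[-2.6914, 3.2147]  x^+=[0.1949, 1.2120, -1.9408]  P^+=[0.2201 0.0502 0.1680; 0.0502 0.2122 -0.0249; 0.1680 -0.0249 1.3537]

x_post = [0.1949, 1.2120, -1.9408]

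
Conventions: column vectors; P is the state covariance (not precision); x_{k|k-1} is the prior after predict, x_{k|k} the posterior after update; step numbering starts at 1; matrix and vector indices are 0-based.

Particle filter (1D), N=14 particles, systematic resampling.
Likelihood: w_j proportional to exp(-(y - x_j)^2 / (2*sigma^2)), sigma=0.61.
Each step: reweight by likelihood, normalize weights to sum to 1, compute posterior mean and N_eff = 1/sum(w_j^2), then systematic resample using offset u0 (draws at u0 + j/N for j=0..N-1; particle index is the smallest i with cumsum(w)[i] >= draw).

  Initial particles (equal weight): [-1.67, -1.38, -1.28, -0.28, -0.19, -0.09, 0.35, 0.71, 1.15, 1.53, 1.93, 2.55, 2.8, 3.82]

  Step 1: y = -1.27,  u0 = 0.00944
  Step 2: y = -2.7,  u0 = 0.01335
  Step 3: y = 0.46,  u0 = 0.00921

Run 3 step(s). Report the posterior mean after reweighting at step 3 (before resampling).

step 1: w=[0.2334, 0.2847, 0.2893, 0.0775, 0.0604, 0.0446, 0.0085, 0.0015, 0.0001, 0.0000, 0.0000, 0.0000, 0.0000, 0.0000]  mean=-1.1860  Neff=4.3298  idx=[0, 0, 0, 0, 1, 1, 1, 1, 2, 2, 2, 2, 3, 4]
step 2: w=[0.1490, 0.1490, 0.1490, 0.1490, 0.0596, 0.0596, 0.0596, 0.0596, 0.0413, 0.0413, 0.0413, 0.0413, 0.0002, 0.0001]  mean=-1.5359  Neff=9.1034  idx=[0, 0, 1, 1, 2, 2, 2, 3, 3, 5, 6, 7, 8, 10]
step 3: w=[0.0261, 0.0261, 0.0261, 0.0261, 0.0261, 0.0261, 0.0261, 0.0261, 0.0261, 0.1227, 0.1227, 0.1227, 0.1985, 0.1985]  mean=-1.4085  Neff=7.6885  idx=[0, 3, 5, 8, 9, 10, 10, 11, 11, 12, 12, 12, 13, 13]

post_mean = -1.4085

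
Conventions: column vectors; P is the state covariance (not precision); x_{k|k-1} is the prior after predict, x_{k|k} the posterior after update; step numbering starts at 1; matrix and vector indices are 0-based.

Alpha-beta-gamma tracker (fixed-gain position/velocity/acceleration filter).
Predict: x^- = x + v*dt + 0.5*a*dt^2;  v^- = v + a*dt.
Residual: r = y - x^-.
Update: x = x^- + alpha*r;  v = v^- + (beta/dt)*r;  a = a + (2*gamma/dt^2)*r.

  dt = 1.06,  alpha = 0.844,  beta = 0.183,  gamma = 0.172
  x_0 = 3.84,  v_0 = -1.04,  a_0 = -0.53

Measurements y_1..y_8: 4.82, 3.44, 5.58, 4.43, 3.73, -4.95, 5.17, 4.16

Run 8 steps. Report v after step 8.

step 1: x_pred=2.4398  r=2.3802  x^+=4.4487  v^+=-1.1909  a^+=0.1987
step 2: x_pred=3.2980  r=0.1420  x^+=3.4178  v^+=-0.9557  a^+=0.2422
step 3: x_pred=2.5408  r=3.0392  x^+=5.1059  v^+=-0.1743  a^+=1.1727
step 4: x_pred=5.5799  r=-1.1499  x^+=4.6094  v^+=0.8702  a^+=0.8206
step 5: x_pred=5.9928  r=-2.2628  x^+=4.0830  v^+=1.3494  a^+=0.1278
step 6: x_pred=5.5851  r=-10.5351  x^+=-3.3065  v^+=-0.3339  a^+=-3.0976
step 7: x_pred=-5.4007  r=10.5707  x^+=3.5210  v^+=-1.7924  a^+=0.1387
step 8: x_pred=1.6989  r=2.4611  x^+=3.7761  v^+=-1.2205  a^+=0.8922

v_post = -1.2205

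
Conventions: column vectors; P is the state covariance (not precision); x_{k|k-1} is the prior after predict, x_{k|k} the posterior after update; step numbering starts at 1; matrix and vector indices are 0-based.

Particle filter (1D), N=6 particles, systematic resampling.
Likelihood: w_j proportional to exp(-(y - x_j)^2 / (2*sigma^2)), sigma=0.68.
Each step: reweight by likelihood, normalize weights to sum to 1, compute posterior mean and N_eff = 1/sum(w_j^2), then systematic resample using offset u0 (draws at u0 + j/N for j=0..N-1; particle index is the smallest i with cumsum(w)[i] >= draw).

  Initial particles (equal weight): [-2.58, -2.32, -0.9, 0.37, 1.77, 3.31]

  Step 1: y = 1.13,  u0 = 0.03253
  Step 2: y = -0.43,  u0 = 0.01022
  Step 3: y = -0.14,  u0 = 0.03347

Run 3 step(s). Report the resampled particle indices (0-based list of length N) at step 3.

resampled_idx = [0, 1, 2, 3, 4, 5]

step 1: w=[0.0000, 0.0000, 0.0097, 0.4481, 0.5373, 0.0049]  mean=1.1243  Neff=2.0425  idx=[3, 3, 3, 4, 4, 4]
step 2: w=[0.3298, 0.3298, 0.3298, 0.0035, 0.0035, 0.0035]  mean=0.3848  Neff=3.0639  idx=[0, 0, 1, 1, 2, 2]
step 3: w=[0.1667, 0.1667, 0.1667, 0.1667, 0.1667, 0.1667]  mean=0.3700  Neff=6.0000  idx=[0, 1, 2, 3, 4, 5]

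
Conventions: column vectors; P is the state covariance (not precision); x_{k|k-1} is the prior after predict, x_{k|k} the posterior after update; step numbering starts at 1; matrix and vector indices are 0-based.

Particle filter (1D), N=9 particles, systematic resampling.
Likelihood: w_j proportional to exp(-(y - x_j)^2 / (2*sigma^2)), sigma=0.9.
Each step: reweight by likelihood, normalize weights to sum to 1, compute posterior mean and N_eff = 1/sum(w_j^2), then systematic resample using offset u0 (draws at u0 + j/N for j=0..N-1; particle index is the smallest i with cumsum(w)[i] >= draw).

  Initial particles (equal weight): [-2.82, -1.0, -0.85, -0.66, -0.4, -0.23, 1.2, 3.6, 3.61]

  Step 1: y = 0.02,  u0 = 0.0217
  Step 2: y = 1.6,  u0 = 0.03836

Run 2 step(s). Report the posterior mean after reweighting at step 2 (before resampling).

step 1: w=[0.0016, 0.1254, 0.1494, 0.1792, 0.2138, 0.2294, 0.1009, 0.0001, 0.0001]  mean=-0.3919  Neff=5.5961  idx=[1, 2, 2, 3, 4, 4, 5, 5, 6]
step 2: w=[0.0107, 0.0171, 0.0171, 0.0298, 0.0590, 0.0590, 0.0881, 0.0881, 0.6310]  mean=0.6100  Neff=2.3681  idx=[2, 5, 6, 8, 8, 8, 8, 8, 8]

post_mean = 0.6100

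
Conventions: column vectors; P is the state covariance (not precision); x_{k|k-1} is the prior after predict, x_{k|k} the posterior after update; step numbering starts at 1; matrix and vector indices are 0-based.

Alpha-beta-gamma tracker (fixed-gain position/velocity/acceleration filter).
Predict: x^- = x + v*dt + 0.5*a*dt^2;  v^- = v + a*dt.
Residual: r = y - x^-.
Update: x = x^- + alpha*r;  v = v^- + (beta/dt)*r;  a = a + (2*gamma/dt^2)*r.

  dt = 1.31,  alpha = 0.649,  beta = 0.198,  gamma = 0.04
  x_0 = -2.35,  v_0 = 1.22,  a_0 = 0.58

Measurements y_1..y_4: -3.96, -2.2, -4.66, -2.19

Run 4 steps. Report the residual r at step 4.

step 1: x_pred=-0.2541  r=-3.7059  x^+=-2.6592  v^+=1.4197  a^+=0.4072
step 2: x_pred=-0.4500  r=-1.7500  x^+=-1.5858  v^+=1.6887  a^+=0.3257
step 3: x_pred=0.9058  r=-5.5658  x^+=-2.7064  v^+=1.2740  a^+=0.0662
step 4: x_pred=-0.9806  r=-1.2094  x^+=-1.7655  v^+=1.1780  a^+=0.0098

resid = -1.2094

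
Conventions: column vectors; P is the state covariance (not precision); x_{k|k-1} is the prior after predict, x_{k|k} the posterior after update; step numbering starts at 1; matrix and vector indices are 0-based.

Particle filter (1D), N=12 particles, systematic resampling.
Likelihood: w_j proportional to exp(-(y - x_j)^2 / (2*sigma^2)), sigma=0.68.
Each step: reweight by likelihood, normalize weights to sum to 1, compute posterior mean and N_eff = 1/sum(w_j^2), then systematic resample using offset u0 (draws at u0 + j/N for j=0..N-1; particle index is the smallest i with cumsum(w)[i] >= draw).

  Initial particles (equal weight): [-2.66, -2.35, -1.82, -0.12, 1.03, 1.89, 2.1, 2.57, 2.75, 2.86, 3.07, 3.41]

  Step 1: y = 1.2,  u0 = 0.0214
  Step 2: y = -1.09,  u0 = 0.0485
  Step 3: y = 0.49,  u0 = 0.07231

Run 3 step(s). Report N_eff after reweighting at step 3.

step 1: w=[0.0000, 0.0000, 0.0000, 0.0628, 0.4005, 0.2470, 0.1721, 0.0543, 0.0308, 0.0210, 0.0094, 0.0021]  mean=1.5534  Neff=3.8549  idx=[3, 4, 4, 4, 4, 4, 5, 5, 5, 6, 6, 8]
step 2: w=[0.9026, 0.0194, 0.0194, 0.0194, 0.0194, 0.0194, 0.0002, 0.0002, 0.0002, 0.0000, 0.0000, 0.0000]  mean=-0.0075  Neff=1.2245  idx=[0, 0, 0, 0, 0, 0, 0, 0, 0, 0, 0, 4]
step 3: w=[0.0827, 0.0827, 0.0827, 0.0827, 0.0827, 0.0827, 0.0827, 0.0827, 0.0827, 0.0827, 0.0827, 0.0902]  mean=-0.0162  Neff=11.9925  idx=[0, 1, 2, 3, 4, 5, 6, 7, 8, 9, 10, 11]

N_eff = 11.9925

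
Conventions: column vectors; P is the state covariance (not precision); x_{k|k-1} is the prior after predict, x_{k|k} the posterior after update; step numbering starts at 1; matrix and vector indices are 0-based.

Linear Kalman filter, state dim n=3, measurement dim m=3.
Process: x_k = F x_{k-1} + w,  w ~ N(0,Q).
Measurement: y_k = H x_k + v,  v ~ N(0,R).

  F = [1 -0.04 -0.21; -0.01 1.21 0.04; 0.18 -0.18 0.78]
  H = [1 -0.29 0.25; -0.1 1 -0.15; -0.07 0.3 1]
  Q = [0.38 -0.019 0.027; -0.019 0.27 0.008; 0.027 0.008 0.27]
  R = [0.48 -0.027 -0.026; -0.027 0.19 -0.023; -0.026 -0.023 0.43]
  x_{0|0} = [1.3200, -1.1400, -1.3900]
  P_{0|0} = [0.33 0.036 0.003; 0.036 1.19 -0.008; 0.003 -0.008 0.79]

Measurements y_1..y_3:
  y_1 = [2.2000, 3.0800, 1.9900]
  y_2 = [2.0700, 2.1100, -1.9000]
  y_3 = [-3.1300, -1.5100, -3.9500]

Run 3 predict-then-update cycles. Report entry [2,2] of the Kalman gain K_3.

step 1: x^-=[1.6575, -1.4482, -0.6414]  P^-=[0.7425 -0.0408 -0.0390; -0.0408 2.0119 -0.2267; -0.0390 -0.2267 0.8006]  S=[1.4787 -0.8164 -0.0555; -0.8164 2.3024 0.2567; -0.0555 0.2567 1.2865]  K=[0.5962 0.1739 -0.0892; 0.0351 0.8896 0.1191; 0.0702 -0.1924 0.6130]  nu=[0.2829, 4.5977, 3.1819]  x^+=[2.3419, 3.0308, 0.4444]  P^+=[0.3084 0.0425 -0.0490; 0.0425 0.1670 -0.0173; -0.0490 -0.0173 0.2679]
step 2: x^-=[2.1274, 3.6617, 0.2227]  P^-=[0.7174 0.0214 -0.0046; 0.0214 0.5123 -0.0274; -0.0046 -0.0274 0.4367]  S=[1.2570 -0.2489 -0.0034; -0.2489 0.7231 0.0423; -0.0034 0.0423 0.8997]  K=[0.5921 0.1385 -0.0581; 0.0357 0.7173 0.1051; 0.0643 -0.1340 0.4832]  nu=[0.9488, -1.3055, -3.0723]  x^+=[2.6869, 2.4361, -1.0260]  P^+=[0.3010 0.0367 -0.0335; 0.0367 0.1351 -0.0102; -0.0335 -0.0102 0.2099]
step 3: x^-=[2.8049, 2.8798, -0.7551]  P^-=[0.7015 0.0154 0.0160; 0.0154 0.4663 -0.0168; 0.0160 -0.0168 0.4029]  S=[1.2474 -0.2394 0.0093; -0.2394 0.6748 0.0423; 0.0093 0.0423 0.8653]  K=[0.5865 0.1262 -0.0454; 0.0336 0.6977 0.1065; 0.0708 -0.1208 0.4636]  nu=[-4.9110, -4.2226, -3.8624]  x^+=[-0.4330, -0.6428, -2.3835]  P^+=[0.2962 0.0347 -0.0274; 0.0347 0.1315 -0.0081; -0.0274 -0.0081 0.2008]

K[2,2] = 0.4636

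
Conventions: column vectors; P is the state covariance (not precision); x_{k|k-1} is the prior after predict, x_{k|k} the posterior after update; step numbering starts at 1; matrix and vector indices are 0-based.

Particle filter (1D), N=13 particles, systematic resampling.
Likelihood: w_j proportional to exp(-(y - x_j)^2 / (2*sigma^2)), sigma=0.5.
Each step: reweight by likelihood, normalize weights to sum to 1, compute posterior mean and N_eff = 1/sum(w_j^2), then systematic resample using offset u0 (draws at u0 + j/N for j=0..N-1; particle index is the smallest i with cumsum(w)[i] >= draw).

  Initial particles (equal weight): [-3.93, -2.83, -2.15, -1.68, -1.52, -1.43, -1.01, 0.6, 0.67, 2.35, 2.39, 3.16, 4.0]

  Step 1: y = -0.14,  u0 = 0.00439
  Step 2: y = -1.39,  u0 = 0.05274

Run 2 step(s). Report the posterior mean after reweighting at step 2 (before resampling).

post_mean = -1.1563

step 1: w=[0.0000, 0.0000, 0.0003, 0.0098, 0.0249, 0.0403, 0.2470, 0.3755, 0.3022, 0.0000, 0.0000, 0.0000, 0.0000]  mean=0.0657  Neff=3.3821  idx=[3, 6, 6, 6, 6, 7, 7, 7, 7, 7, 8, 8, 8]
step 2: w=[0.2199, 0.1949, 0.1949, 0.1949, 0.1949, 0.0001, 0.0001, 0.0001, 0.0001, 0.0001, 0.0001, 0.0001, 0.0001]  mean=-1.1563  Neff=4.9939  idx=[0, 0, 0, 1, 1, 2, 2, 2, 3, 3, 4, 4, 4]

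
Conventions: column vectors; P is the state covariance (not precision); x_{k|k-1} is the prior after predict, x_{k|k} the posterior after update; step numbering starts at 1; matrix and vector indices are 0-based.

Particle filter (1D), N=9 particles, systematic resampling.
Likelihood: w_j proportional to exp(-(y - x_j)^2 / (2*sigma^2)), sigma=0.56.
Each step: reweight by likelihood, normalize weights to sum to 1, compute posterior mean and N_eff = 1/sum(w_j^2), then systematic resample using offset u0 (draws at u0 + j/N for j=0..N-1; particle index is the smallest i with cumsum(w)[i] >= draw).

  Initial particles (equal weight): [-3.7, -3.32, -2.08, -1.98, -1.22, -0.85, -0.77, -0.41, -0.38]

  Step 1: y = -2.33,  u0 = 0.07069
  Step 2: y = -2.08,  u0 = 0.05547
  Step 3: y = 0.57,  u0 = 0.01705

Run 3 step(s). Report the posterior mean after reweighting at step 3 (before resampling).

post_mean = -2.0153

step 1: w=[0.0230, 0.0960, 0.4145, 0.3767, 0.0642, 0.0139, 0.0095, 0.0013, 0.0011]  mean=-2.1098  Neff=3.0507  idx=[1, 2, 2, 2, 2, 3, 3, 3, 4]
step 2: w=[0.0117, 0.1361, 0.1361, 0.1361, 0.1361, 0.1340, 0.1340, 0.1340, 0.0419]  mean=-2.0184  Neff=7.7010  idx=[1, 2, 2, 3, 4, 5, 6, 7, 7]
step 3: w=[0.0706, 0.0706, 0.0706, 0.0706, 0.0706, 0.1618, 0.1618, 0.1618, 0.1618]  mean=-2.0153  Neff=7.7174  idx=[0, 1, 3, 4, 5, 6, 7, 7, 8]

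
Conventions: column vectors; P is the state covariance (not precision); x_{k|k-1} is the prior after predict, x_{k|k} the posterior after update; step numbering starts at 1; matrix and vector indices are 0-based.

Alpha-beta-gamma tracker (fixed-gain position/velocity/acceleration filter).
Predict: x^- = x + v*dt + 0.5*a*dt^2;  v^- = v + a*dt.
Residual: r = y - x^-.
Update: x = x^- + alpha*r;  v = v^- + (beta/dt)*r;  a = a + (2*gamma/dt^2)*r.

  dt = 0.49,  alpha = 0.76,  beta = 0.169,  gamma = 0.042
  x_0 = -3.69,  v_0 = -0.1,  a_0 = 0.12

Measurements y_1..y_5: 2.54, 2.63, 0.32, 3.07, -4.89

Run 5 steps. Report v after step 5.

step 1: x_pred=-3.7246  r=6.2646  x^+=1.0365  v^+=2.1194  a^+=2.3117
step 2: x_pred=2.3525  r=0.2775  x^+=2.5634  v^+=3.3479  a^+=2.4088
step 3: x_pred=4.4930  r=-4.1730  x^+=1.3215  v^+=3.0889  a^+=0.9488
step 4: x_pred=2.9490  r=0.1210  x^+=3.0410  v^+=3.5955  a^+=0.9911
step 5: x_pred=4.9218  r=-9.8118  x^+=-2.5352  v^+=0.6971  a^+=-2.4415

v_post = 0.6971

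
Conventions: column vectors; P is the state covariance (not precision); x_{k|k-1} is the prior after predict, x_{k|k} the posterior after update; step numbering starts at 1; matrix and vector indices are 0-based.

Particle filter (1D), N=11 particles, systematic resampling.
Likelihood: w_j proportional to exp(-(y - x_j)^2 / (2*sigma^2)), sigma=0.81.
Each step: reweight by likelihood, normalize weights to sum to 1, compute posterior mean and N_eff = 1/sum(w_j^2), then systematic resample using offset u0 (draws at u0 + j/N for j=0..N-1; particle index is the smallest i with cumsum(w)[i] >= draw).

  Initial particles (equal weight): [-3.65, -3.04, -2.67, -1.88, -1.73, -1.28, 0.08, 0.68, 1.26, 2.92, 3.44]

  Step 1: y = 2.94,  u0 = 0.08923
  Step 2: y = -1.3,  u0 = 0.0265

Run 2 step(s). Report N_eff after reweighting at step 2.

step 1: w=[0.0000, 0.0000, 0.0000, 0.0000, 0.0000, 0.0000, 0.0010, 0.0104, 0.0592, 0.5088, 0.4206]  mean=3.0143  Neff=2.2759  idx=[9, 9, 9, 9, 9, 9, 10, 10, 10, 10, 10]
step 2: w=[0.1628, 0.1628, 0.1628, 0.1628, 0.1628, 0.1628, 0.0047, 0.0047, 0.0047, 0.0047, 0.0047]  mean=2.9321  Neff=6.2862  idx=[0, 0, 1, 1, 2, 2, 3, 4, 4, 5, 5]

N_eff = 6.2862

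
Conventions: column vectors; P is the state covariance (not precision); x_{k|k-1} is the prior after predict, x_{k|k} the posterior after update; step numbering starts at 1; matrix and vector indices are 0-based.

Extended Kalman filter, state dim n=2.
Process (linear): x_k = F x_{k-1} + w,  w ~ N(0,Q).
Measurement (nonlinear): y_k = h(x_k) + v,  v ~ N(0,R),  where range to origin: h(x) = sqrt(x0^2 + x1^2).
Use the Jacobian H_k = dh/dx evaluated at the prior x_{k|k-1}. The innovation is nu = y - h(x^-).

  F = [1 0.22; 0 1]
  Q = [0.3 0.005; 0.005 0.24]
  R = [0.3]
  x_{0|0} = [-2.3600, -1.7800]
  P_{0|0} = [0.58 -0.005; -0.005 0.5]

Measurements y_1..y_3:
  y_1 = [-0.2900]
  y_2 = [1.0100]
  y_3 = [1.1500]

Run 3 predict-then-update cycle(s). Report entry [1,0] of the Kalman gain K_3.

step 1: x^-=[-2.7516, -1.7800]  P^-=[0.9020 0.1100; 0.1100 0.7400]  H_jac=[-0.8396 -0.5432]  S=[1.2545]  K=[-0.6513; -0.3940]  nu=[-3.5671]  x^+=[-0.4283, -0.3745]  P^+=[0.3698 -0.2119; -0.2119 0.5452]
step 2: x^-=[-0.5107, -0.3745]  P^-=[0.6030 -0.0870; -0.0870 0.7852]  H_jac=[-0.8064 -0.5914]  S=[0.8837]  K=[-0.4920; -0.4461]  nu=[0.3767]  x^+=[-0.6960, -0.5426]  P^+=[0.3891 -0.2809; -0.2809 0.6094]
step 3: x^-=[-0.8154, -0.5426]  P^-=[0.5949 -0.1419; -0.1419 0.8494]  H_jac=[-0.8325 -0.5540]  S=[0.8422]  K=[-0.4948; -0.4185]  nu=[0.1706]  x^+=[-0.8998, -0.6140]  P^+=[0.3888 -0.3163; -0.3163 0.7019]

K[1,0] = -0.4185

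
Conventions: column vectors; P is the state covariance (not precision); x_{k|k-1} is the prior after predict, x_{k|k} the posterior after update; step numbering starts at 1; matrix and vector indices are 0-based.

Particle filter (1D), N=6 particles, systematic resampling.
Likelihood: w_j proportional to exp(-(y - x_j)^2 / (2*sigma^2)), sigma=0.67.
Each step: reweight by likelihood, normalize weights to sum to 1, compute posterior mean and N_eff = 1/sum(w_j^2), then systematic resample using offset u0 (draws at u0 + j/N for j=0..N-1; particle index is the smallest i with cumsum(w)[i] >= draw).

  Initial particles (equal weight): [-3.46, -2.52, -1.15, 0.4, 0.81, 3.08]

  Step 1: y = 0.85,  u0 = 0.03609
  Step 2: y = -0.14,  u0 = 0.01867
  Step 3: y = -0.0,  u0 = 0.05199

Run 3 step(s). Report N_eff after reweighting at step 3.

step 1: w=[0.0000, 0.0000, 0.0064, 0.4405, 0.5509, 0.0022]  mean=0.6218  Neff=2.0096  idx=[3, 3, 3, 4, 4, 4]
step 2: w=[0.2213, 0.2213, 0.2213, 0.1121, 0.1121, 0.1121]  mean=0.5378  Neff=5.4182  idx=[0, 0, 1, 2, 3, 4]
step 3: w=[0.1941, 0.1941, 0.1941, 0.1941, 0.1117, 0.1117]  mean=0.4916  Neff=5.6907  idx=[0, 1, 1, 2, 3, 4]

N_eff = 5.6907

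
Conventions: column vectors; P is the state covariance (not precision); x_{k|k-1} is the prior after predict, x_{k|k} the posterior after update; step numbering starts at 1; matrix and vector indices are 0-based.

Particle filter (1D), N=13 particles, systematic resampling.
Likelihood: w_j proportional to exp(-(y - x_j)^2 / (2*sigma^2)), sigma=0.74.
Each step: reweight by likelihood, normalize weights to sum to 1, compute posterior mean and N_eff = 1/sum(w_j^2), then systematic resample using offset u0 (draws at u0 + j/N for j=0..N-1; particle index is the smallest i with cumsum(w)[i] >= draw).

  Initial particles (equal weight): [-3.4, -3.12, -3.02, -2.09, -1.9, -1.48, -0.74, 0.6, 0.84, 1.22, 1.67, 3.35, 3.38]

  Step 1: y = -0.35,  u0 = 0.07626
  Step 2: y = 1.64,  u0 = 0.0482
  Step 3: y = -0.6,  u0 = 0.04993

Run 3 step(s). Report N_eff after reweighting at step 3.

N_eff = 7.7913

step 1: w=[0.0001, 0.0004, 0.0007, 0.0286, 0.0506, 0.1416, 0.3953, 0.1992, 0.1247, 0.0478, 0.0109, 0.0000, 0.0000]  mean=-0.3608  Neff=4.2134  idx=[4, 5, 6, 6, 6, 6, 6, 6, 7, 7, 8, 8, 10]
step 2: w=[0.0000, 0.0000, 0.0020, 0.0020, 0.0020, 0.0020, 0.0020, 0.0020, 0.1287, 0.1287, 0.1927, 0.1927, 0.3454]  mean=1.0461  Neff=4.4114  idx=[8, 8, 9, 10, 10, 10, 11, 11, 12, 12, 12, 12, 12]
step 3: w=[0.1674, 0.1674, 0.1674, 0.0939, 0.0939, 0.0939, 0.0939, 0.0939, 0.0056, 0.0056, 0.0056, 0.0056, 0.0056]  mean=0.7429  Neff=7.7913  idx=[0, 0, 1, 1, 2, 2, 3, 3, 4, 5, 6, 7, 8]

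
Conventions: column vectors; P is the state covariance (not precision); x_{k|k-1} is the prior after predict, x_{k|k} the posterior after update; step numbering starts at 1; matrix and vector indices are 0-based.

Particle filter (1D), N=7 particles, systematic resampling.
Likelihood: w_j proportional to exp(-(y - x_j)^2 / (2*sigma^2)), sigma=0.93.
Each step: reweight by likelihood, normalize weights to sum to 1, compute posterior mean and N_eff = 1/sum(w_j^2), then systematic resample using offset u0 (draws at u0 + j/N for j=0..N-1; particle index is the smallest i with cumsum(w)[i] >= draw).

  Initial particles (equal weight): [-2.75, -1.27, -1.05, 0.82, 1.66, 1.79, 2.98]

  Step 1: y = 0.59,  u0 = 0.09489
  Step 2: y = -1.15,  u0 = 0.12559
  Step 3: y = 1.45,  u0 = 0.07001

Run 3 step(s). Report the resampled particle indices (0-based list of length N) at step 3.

resampled_idx = [4, 5, 5, 6, 6, 6, 6]

step 1: w=[0.0007, 0.0587, 0.0916, 0.4206, 0.2237, 0.1887, 0.0160]  mean=0.9290  Neff=3.6405  idx=[2, 3, 3, 3, 4, 5, 5]
step 2: w=[0.7440, 0.0794, 0.0794, 0.0794, 0.0078, 0.0051, 0.0051]  mean=-0.5549  Neff=1.7467  idx=[0, 0, 0, 0, 0, 2, 4]
step 3: w=[0.0142, 0.0142, 0.0142, 0.0142, 0.0142, 0.4174, 0.5118]  mean=1.1175  Neff=2.2874  idx=[4, 5, 5, 6, 6, 6, 6]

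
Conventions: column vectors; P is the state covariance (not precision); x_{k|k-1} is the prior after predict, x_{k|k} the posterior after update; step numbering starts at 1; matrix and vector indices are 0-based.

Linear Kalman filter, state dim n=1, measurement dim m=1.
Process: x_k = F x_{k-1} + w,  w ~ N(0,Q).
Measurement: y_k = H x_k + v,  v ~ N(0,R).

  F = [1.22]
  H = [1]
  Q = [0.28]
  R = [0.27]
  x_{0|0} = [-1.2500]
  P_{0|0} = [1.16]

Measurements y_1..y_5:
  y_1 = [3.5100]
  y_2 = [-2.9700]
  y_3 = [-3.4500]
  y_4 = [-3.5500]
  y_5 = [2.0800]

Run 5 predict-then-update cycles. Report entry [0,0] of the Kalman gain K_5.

K[0,0] = 0.6706

step 1: x^-=[-1.5250]  P^-=[2.0065]  S=[2.2765]  K=[0.8814]  nu=[5.0350]  x^+=[2.9128]  P^+=[0.2380]
step 2: x^-=[3.5537]  P^-=[0.6342]  S=[0.9042]  K=[0.7014]  nu=[-6.5237]  x^+=[-1.0220]  P^+=[0.1894]
step 3: x^-=[-1.2468]  P^-=[0.5619]  S=[0.8319]  K=[0.6754]  nu=[-2.2032]  x^+=[-2.7349]  P^+=[0.1824]
step 4: x^-=[-3.3366]  P^-=[0.5514]  S=[0.8214]  K=[0.6713]  nu=[-0.2134]  x^+=[-3.4799]  P^+=[0.1813]
step 5: x^-=[-4.2454]  P^-=[0.5498]  S=[0.8198]  K=[0.6706]  nu=[6.3254]  x^+=[-0.0033]  P^+=[0.1811]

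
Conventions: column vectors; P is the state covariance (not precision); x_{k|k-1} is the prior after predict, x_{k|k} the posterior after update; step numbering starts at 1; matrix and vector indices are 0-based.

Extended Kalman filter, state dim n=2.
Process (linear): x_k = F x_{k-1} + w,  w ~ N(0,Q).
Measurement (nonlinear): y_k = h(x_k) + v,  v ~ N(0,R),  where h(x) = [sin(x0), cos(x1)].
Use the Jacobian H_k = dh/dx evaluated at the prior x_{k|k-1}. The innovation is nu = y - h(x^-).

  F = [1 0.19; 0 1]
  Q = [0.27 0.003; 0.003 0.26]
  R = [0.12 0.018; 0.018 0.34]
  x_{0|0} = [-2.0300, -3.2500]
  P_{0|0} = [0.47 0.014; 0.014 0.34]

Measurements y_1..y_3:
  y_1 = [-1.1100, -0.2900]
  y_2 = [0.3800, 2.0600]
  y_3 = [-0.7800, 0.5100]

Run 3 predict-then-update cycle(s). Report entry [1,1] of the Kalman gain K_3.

K[1,1] = -0.7468

step 1: x^-=[-2.6475, -3.2500]  P^-=[0.7576 0.0816; 0.0816 0.6000]  H_jac=[-0.8804 0.0000; 0.0000 -0.1082]  S=[0.7072 0.0258; 0.0258 0.3470]  K=[-0.9447 0.0447; -0.0950 -0.1800]  nu=[-0.6358, 0.7041]  x^+=[-2.0154, -3.3163]  P^+=[0.1279 0.0166; 0.0166 0.5815]
step 2: x^-=[-2.6455, -3.3163]  P^-=[0.4252 0.1301; 0.1301 0.8415]  H_jac=[-0.8794 0.0000; 0.0000 -0.1739]  S=[0.4488 0.0379; 0.0379 0.3654]  K=[-0.8352 0.0247; -0.2231 -0.3772]  nu=[0.8560, 3.0448]  x^+=[-3.2852, -4.6558]  P^+=[0.1135 0.0382; 0.0382 0.7608]
step 3: x^-=[-4.1698, -4.6558]  P^-=[0.4254 0.1857; 0.1857 1.0208]  H_jac=[-0.5164 0.0000; 0.0000 -0.9984]  S=[0.2334 0.1137; 0.1137 1.3575]  K=[-0.9117 -0.0602; -0.0469 -0.7468]  nu=[-1.6364, 0.5665]  x^+=[-2.7120, -5.0022]  P^+=[0.2140 0.0369; 0.0369 0.2552]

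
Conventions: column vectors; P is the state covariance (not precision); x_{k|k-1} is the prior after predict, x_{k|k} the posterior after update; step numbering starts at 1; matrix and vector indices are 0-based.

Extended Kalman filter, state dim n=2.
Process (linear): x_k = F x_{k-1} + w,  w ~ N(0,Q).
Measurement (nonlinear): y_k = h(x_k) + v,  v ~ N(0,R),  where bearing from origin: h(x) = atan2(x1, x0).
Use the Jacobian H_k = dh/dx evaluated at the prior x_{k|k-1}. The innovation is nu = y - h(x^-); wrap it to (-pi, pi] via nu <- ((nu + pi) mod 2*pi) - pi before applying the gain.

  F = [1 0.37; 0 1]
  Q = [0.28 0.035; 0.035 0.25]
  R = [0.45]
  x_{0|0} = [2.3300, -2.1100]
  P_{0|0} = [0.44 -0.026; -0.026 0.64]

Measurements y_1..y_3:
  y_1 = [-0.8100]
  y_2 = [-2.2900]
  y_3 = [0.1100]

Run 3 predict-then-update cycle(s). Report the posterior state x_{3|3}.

x_post = [0.3735, -2.4280]

step 1: x^-=[1.5493, -2.1100]  P^-=[0.7884 0.2458; 0.2458 0.8900]  H_jac=[0.3079 0.2261]  S=[0.6045]  K=[0.4935; 0.4581]  nu=[0.1274]  x^+=[1.6122, -2.0516]  P^+=[0.6411 0.1091; 0.1091 0.7631]
step 2: x^-=[0.8531, -2.0516]  P^-=[1.1064 0.4265; 0.4265 1.0131]  H_jac=[0.4156 0.1728]  S=[0.7326]  K=[0.7282; 0.4809]  nu=[-1.1133]  x^+=[0.0424, -2.5870]  P^+=[0.7179 0.1699; 0.1699 0.8437]
step 3: x^-=[-0.9148, -2.5870]  P^-=[1.2391 0.5171; 0.5171 1.0937]  H_jac=[0.3436 -0.1215]  S=[0.5693]  K=[0.6375; 0.0787]  nu=[2.0207]  x^+=[0.3735, -2.4280]  P^+=[1.0078 0.4886; 0.4886 1.0902]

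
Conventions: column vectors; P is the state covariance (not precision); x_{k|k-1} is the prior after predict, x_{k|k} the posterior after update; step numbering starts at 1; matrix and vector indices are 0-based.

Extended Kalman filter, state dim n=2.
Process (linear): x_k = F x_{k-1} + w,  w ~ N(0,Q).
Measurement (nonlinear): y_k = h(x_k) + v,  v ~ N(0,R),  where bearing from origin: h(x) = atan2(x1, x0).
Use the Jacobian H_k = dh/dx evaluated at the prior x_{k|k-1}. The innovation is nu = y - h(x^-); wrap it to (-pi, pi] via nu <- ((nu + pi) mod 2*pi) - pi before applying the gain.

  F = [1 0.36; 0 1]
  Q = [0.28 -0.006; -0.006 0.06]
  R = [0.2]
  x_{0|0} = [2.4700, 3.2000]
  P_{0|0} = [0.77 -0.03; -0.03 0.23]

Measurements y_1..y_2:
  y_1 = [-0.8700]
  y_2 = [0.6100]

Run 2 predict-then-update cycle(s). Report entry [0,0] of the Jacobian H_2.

step 1: x^-=[3.6220, 3.2000]  P^-=[1.0582 0.0468; 0.0468 0.2900]  H_jac=[-0.1370 0.1551]  S=[0.2248]  K=[-0.6125; 0.1715]  nu=[-1.5936]  x^+=[4.5980, 2.9267]  P^+=[0.9739 0.0704; 0.0704 0.2834]
step 2: x^-=[5.6517, 2.9267]  P^-=[1.3413 0.1664; 0.1664 0.3434]  H_jac=[-0.0723 0.1395]  S=[0.2103]  K=[-0.3504; 0.1706]  nu=[0.1322]  x^+=[5.6054, 2.9493]  P^+=[1.3155 0.1790; 0.1790 0.3373]

H_jac[0,0] = -0.0723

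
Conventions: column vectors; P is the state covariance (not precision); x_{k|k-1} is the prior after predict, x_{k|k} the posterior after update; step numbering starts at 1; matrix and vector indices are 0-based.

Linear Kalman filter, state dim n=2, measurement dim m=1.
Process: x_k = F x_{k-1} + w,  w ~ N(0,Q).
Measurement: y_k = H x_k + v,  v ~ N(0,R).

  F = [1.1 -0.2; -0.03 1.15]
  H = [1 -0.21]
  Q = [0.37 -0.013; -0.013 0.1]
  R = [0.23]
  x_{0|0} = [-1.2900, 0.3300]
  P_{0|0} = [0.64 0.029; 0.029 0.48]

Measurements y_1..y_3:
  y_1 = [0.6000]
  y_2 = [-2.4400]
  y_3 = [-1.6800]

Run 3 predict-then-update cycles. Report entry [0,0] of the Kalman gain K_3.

K[0,0] = 0.6602

step 1: x^-=[-1.4850, 0.4182]  P^-=[1.1508 -0.1077; -0.1077 0.7334]  S=[1.4584]  K=[0.8046; -0.1794]  nu=[2.1728]  x^+=[0.2633, 0.0283]  P^+=[0.2067 0.1029; 0.1029 0.6864]
step 2: x^-=[0.2839, 0.0247]  P^-=[0.6023 -0.0469; -0.0469 1.0009]  S=[0.8961]  K=[0.6831; -0.2869]  nu=[-2.7188]  x^+=[-1.5732, 0.8048]  P^+=[0.1841 0.1287; 0.1287 0.9271]
step 3: x^-=[-1.8915, 0.9727]  P^-=[0.5733 -0.0687; -0.0687 1.3174]  S=[0.8902]  K=[0.6602; -0.3880]  nu=[0.4157]  x^+=[-1.6170, 0.8114]  P^+=[0.1853 0.1593; 0.1593 1.1834]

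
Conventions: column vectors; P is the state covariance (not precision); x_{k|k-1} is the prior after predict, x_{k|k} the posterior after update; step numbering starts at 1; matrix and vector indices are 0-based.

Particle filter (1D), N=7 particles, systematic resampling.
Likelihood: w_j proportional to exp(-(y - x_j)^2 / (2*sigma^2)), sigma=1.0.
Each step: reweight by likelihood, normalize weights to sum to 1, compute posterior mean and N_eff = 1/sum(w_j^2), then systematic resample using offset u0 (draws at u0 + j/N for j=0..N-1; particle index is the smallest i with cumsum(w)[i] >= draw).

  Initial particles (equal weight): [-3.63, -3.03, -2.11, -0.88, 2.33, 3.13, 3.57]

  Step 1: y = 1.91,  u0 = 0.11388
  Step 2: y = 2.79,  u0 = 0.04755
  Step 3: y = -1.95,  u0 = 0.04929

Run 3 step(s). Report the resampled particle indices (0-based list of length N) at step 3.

step 1: w=[0.0000, 0.0000, 0.0002, 0.0123, 0.5504, 0.2856, 0.1516]  mean=2.7062  Neff=2.4533  idx=[4, 4, 4, 4, 5, 5, 6]
step 2: w=[0.1445, 0.1445, 0.1445, 0.1445, 0.1516, 0.1516, 0.1185]  mean=2.7196  Neff=6.9631  idx=[0, 1, 2, 3, 4, 5, 6]
step 3: w=[0.2469, 0.2469, 0.2469, 0.2469, 0.0058, 0.0058, 0.0006]  mean=2.3401  Neff=4.0987  idx=[0, 0, 1, 1, 2, 3, 3]

resampled_idx = [0, 0, 1, 1, 2, 3, 3]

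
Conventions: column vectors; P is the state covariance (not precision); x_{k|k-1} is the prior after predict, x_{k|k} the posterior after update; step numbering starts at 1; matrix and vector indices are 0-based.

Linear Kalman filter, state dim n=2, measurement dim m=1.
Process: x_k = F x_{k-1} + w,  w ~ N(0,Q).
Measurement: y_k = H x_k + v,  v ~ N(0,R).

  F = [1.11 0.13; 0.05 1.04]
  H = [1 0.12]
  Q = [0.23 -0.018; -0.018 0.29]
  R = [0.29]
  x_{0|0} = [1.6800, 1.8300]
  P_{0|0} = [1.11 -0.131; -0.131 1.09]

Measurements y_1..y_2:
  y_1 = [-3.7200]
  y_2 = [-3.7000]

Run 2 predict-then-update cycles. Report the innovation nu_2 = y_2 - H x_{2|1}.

innov = [-0.7394]

step 1: x^-=[2.1027, 1.9872]  P^-=[1.5782 0.0389; 0.0389 1.4581]  S=[1.8986]  K=[0.8337; 0.1126]  nu=[-6.0612]  x^+=[-2.9507, 1.3044]  P^+=[0.2585 -0.1394; -0.1394 1.4340]
step 2: x^-=[-3.1057, 1.2091]  P^-=[0.5325 0.0284; 0.0284 1.8272]  S=[0.8556]  K=[0.6263; 0.2894]  nu=[-0.7394]  x^+=[-3.5688, 0.9951]  P^+=[0.1968 -0.1267; -0.1267 1.7555]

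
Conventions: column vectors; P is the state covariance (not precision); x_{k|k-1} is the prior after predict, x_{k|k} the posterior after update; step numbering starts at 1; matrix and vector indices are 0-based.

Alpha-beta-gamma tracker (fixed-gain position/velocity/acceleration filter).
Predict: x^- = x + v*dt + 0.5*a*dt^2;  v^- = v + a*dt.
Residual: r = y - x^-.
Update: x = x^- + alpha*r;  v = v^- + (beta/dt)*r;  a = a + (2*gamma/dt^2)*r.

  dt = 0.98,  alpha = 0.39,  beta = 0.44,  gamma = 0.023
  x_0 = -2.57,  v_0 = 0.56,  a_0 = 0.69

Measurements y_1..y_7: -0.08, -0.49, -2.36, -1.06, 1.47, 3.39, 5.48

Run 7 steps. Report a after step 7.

step 1: x_pred=-1.6899  r=1.6099  x^+=-1.0620  v^+=1.9590  a^+=0.7671
step 2: x_pred=1.2262  r=-1.7162  x^+=0.5569  v^+=1.9402  a^+=0.6849
step 3: x_pred=2.7872  r=-5.1472  x^+=0.7798  v^+=0.3005  a^+=0.4384
step 4: x_pred=1.2847  r=-2.3447  x^+=0.3703  v^+=-0.3227  a^+=0.3261
step 5: x_pred=0.2107  r=1.2593  x^+=0.7018  v^+=0.5623  a^+=0.3864
step 6: x_pred=1.4384  r=1.9516  x^+=2.1995  v^+=1.8172  a^+=0.4799
step 7: x_pred=4.2108  r=1.2692  x^+=4.7058  v^+=2.8573  a^+=0.5407

a_post = 0.5407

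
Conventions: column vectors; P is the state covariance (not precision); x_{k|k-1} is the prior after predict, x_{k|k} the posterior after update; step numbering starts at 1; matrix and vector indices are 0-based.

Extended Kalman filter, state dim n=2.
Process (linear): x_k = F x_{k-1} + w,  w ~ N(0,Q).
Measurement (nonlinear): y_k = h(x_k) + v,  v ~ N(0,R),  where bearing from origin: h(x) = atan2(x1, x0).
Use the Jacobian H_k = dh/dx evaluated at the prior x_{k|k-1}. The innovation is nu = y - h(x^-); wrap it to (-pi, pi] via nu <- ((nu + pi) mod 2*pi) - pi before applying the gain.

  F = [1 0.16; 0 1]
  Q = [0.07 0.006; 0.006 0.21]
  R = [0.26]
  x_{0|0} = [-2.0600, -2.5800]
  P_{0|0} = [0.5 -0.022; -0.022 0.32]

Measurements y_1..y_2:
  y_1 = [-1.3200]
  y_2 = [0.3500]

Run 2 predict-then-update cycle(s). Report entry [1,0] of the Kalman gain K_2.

step 1: x^-=[-2.4728, -2.5800]  P^-=[0.5712 0.0352; 0.0352 0.5300]  H_jac=[0.2020 -0.1936]  S=[0.3004]  K=[0.3614; -0.3179]  nu=[1.0150]  x^+=[-2.1060, -2.9027]  P^+=[0.5319 0.0697; 0.0697 0.4996]
step 2: x^-=[-2.5704, -2.9027]  P^-=[0.6370 0.1557; 0.1557 0.7096]  H_jac=[0.1931 -0.1710]  S=[0.2942]  K=[0.3276; -0.3103]  nu=[2.6456]  x^+=[-1.7037, -3.7235]  P^+=[0.6054 0.1856; 0.1856 0.6813]

K[1,0] = -0.3103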